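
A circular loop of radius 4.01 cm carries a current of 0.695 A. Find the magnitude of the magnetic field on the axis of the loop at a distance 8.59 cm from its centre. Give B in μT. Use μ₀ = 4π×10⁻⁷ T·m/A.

B ≈ 0.824 μT

On the axis of a circular loop, B = μ₀IR² / [2(R²+z²)^(3/2)].
R² + z² = (0.0401)² + (0.0859)² = 0.008987 m², and (R²+z²)^(3/2) = 8.52×10⁻⁴ m³.
B = (4π×10⁻⁷ × 0.695 × 0.001608) / (2 × 8.52×10⁻⁴) = 8.24×10⁻⁷ T.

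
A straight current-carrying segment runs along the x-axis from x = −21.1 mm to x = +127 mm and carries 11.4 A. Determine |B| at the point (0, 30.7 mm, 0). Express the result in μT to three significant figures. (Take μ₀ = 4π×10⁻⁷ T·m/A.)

B ≈ 57.1 μT

For a finite straight segment, B = (μ₀I/4πd)(sinθ₁ + sinθ₂), where θ₁, θ₂ are the angles from the perpendicular to each end.
The perpendicular distance is d = 0.0307 m; the end-offsets along the wire are a = 0.0211 m and b = 0.127 m.
sinθ₁ = 0.0211/√(0.0211²+0.0307²) = 0.5664; sinθ₂ = 0.127/√(0.127²+0.0307²) = 0.9720.
B = (4π×10⁻⁷ × 11.4) / (4π × 0.0307) × (0.5664 + 0.9720) = 5.71×10⁻⁵ T.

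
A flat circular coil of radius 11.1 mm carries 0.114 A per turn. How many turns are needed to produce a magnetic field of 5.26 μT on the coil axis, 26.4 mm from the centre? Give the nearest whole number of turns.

For an N-turn coil, B = Nμ₀IR²/[2(R²+z²)^(3/2)]. A single turn gives B₁ = 3.76×10⁻⁷ T with R = 0.0111 m, z = 0.0264 m.
N = B/B₁ = 5.26×10⁻⁶ / 3.76×10⁻⁷ = 14.00.

N = 14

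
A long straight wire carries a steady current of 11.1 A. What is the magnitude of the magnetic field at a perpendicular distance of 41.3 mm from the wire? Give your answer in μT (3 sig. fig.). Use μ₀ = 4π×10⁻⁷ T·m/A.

For an infinitely long straight wire, B = μ₀I/(2πd).
B = (4π×10⁻⁷ × 11.1) / (2π × 0.0413) = 5.38×10⁻⁵ T.

B ≈ 53.8 μT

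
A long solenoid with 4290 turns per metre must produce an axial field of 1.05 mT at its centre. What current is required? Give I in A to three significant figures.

I ≈ 0.195 A

Inside a long solenoid B = μ₀nI with n = 4290 m⁻¹, so I = B/(μ₀n).
I = 1.05×10⁻³ / (4π×10⁻⁷ × 4290) = 0.195 A.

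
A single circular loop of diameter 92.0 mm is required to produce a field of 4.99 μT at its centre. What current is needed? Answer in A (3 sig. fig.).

I ≈ 0.365 A

At the centre of a circular loop B = μ₀I/(2R), so I = 2RB/μ₀.
With R = 0.046 m, I = 2 × 0.046 × 4.99×10⁻⁶ / (4π×10⁻⁷) = 0.365 A.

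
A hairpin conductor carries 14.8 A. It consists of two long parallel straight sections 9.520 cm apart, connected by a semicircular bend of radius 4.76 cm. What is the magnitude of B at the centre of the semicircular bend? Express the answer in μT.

The semicircular arc contributes B_arc = μ₀I·π/(4πR) = μ₀I/(4R) = 9.77×10⁻⁵ T.
Each semi-infinite lead is at perpendicular distance R = 0.0476 m from the centre, with the perpendicular foot at its near end, so it contributes μ₀I/(4πR); both point the same way, together 6.22×10⁻⁵ T.
Arc and leads all point the same direction: B = 9.77×10⁻⁵ + 6.22×10⁻⁵ = 1.60×10⁻⁴ T.

B ≈ 160 μT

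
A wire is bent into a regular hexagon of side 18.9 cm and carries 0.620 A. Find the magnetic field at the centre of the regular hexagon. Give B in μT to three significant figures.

B ≈ 2.27 μT

Each side is a finite straight segment at perpendicular distance d = a/(2 tan(π/6)) = 0.1637 m from the centre, with end-angles ±π/6.
One side contributes B₁ = (μ₀I/4πd)·2 sin(π/6) = 3.79×10⁻⁷ T.
All 6 sides add in the same direction: B = 6 × 3.79×10⁻⁷ = 2.27×10⁻⁶ T.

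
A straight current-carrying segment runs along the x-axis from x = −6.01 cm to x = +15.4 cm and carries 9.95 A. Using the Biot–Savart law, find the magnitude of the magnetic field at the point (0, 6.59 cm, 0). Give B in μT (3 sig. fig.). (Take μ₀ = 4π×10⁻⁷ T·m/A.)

B ≈ 24.1 μT

For a finite straight segment, B = (μ₀I/4πd)(sinθ₁ + sinθ₂), where θ₁, θ₂ are the angles from the perpendicular to each end.
The perpendicular distance is d = 0.0659 m; the end-offsets along the wire are a = 0.0601 m and b = 0.154 m.
sinθ₁ = 0.0601/√(0.0601²+0.0659²) = 0.6738; sinθ₂ = 0.154/√(0.154²+0.0659²) = 0.9194.
B = (4π×10⁻⁷ × 9.95) / (4π × 0.0659) × (0.6738 + 0.9194) = 2.41×10⁻⁵ T.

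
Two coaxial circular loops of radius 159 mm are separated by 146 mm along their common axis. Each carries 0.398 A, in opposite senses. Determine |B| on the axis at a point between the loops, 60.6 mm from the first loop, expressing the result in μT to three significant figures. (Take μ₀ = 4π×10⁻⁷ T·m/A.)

B ≈ 0.208 μT

Each loop contributes B = μ₀IR²/[2(R²+z²)^(3/2)] on the axis, with z measured from that loop.
Loop 1 (z = 0.0606 m): B₁ = 1.28×10⁻⁶ T. Loop 2 (z = 0.0854 m): B₂ = 1.08×10⁻⁶ T.
The fields oppose: B = |B₁ − B₂| = 2.08×10⁻⁷ T.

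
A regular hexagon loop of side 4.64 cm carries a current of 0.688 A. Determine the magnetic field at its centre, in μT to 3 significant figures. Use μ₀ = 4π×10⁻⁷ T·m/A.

B ≈ 10.3 μT

Each side is a finite straight segment at perpendicular distance d = a/(2 tan(π/6)) = 0.04018 m from the centre, with end-angles ±π/6.
One side contributes B₁ = (μ₀I/4πd)·2 sin(π/6) = 1.71×10⁻⁶ T.
All 6 sides add in the same direction: B = 6 × 1.71×10⁻⁶ = 1.03×10⁻⁵ T.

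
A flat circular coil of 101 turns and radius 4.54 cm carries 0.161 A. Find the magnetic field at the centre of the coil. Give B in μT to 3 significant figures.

B ≈ 225 μT

For an N-turn flat coil, B = Nμ₀I/(2R) with R = 0.0454 m.
B = 101 × 2.23×10⁻⁶ T = 2.25×10⁻⁴ T.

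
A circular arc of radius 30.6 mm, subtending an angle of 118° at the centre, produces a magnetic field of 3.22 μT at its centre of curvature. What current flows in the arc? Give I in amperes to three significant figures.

For a circular arc, B = μ₀Iφ/(4πR) with φ in radians; here φ = 2.059 rad.
So I = 4πRB/(μ₀φ) = 4π × 0.0306 × 3.22×10⁻⁶ / (4π×10⁻⁷ × 2.059) = 0.478 A.

I ≈ 0.478 A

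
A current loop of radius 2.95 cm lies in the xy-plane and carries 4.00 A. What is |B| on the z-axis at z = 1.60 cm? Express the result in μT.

B ≈ 57.9 μT

On the axis of a circular loop, B = μ₀IR² / [2(R²+z²)^(3/2)].
R² + z² = (0.0295)² + (0.016)² = 0.001126 m², and (R²+z²)^(3/2) = 3.78×10⁻⁵ m³.
B = (4π×10⁻⁷ × 4.00 × 0.0008703) / (2 × 3.78×10⁻⁵) = 5.79×10⁻⁵ T.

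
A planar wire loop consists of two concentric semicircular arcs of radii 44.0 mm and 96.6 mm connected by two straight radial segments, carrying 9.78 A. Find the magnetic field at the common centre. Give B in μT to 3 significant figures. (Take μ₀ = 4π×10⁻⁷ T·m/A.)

B ≈ 38.0 μT

The radial connectors point toward the centre, so dl × r̂ = 0 and they contribute nothing.
Each semicircle gives μ₀I/(4R): inner arc 6.98×10⁻⁵ T, outer arc 3.18×10⁻⁵ T.
The two arcs carry current in opposite angular senses, so their fields oppose: B = |6.98×10⁻⁵ − 3.18×10⁻⁵| = 3.80×10⁻⁵ T.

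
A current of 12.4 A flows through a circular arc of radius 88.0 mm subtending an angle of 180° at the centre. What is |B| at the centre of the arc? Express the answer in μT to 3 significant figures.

The Biot–Savart field of a circular arc at its centre is B = μ₀Iφ/(4πR), with φ = 3.142 rad.
B = (4π×10⁻⁷ × 12.4 × 3.142) / (4π × 0.088) = 4.43×10⁻⁵ T.

B ≈ 44.3 μT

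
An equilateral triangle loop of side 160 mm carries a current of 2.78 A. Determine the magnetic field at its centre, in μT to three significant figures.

Each side is a finite straight segment at perpendicular distance d = a/(2 tan(π/3)) = 0.04619 m from the centre, with end-angles ±π/3.
One side contributes B₁ = (μ₀I/4πd)·2 sin(π/3) = 1.04×10⁻⁵ T.
All 3 sides add in the same direction: B = 3 × 1.04×10⁻⁵ = 3.13×10⁻⁵ T.

B ≈ 31.3 μT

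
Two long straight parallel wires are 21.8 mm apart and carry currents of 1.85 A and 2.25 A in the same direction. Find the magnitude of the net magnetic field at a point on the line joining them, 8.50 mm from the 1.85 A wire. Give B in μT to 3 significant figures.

Each long wire gives B = μ₀I/(2πd). Distances are d₁ = 0.0085 m and d₂ = 0.0133 m.
B₁ = 4.35×10⁻⁵ T, B₂ = 3.38×10⁻⁵ T.
Between parallel currents the two contributions point in opposite directions, so they subtract. B = |B₁ − B₂| = |4.35×10⁻⁵ − 3.38×10⁻⁵| = 9.69×10⁻⁶ T.

B ≈ 9.69 μT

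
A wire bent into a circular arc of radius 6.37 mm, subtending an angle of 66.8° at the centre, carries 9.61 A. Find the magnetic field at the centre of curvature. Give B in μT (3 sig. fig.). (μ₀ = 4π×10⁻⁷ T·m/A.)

The Biot–Savart field of a circular arc at its centre is B = μ₀Iφ/(4πR), with φ = 1.166 rad.
B = (4π×10⁻⁷ × 9.61 × 1.166) / (4π × 0.00637) = 1.76×10⁻⁴ T.

B ≈ 176 μT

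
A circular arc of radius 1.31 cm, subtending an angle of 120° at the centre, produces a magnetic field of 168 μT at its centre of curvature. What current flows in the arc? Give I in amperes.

I ≈ 10.5 A

For a circular arc, B = μ₀Iφ/(4πR) with φ in radians; here φ = 2.094 rad.
So I = 4πRB/(μ₀φ) = 4π × 0.0131 × 1.68×10⁻⁴ / (4π×10⁻⁷ × 2.094) = 10.5 A.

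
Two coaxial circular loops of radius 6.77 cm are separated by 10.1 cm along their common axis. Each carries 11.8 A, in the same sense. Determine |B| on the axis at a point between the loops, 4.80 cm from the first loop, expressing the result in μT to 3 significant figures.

Each loop contributes B = μ₀IR²/[2(R²+z²)^(3/2)] on the axis, with z measured from that loop.
Loop 1 (z = 0.048 m): B₁ = 5.95×10⁻⁵ T. Loop 2 (z = 0.053 m): B₂ = 5.35×10⁻⁵ T.
The fields add: B = B₁ + B₂ = 1.13×10⁻⁴ T.

B ≈ 113 μT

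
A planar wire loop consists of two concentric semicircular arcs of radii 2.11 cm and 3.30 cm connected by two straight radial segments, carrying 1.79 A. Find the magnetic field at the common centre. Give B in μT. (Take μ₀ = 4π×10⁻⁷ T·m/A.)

B ≈ 9.61 μT

The radial connectors point toward the centre, so dl × r̂ = 0 and they contribute nothing.
Each semicircle gives μ₀I/(4R): inner arc 2.67×10⁻⁵ T, outer arc 1.70×10⁻⁵ T.
The two arcs carry current in opposite angular senses, so their fields oppose: B = |2.67×10⁻⁵ − 1.70×10⁻⁵| = 9.61×10⁻⁶ T.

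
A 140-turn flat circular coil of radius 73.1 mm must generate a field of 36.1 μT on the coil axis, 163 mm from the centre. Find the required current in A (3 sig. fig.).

For an N-turn coil, B = Nμ₀IR²/[2(R²+z²)^(3/2)] with R = 0.0731 m, z = 0.163 m, so I = 2B(R²+z²)^(3/2)/(Nμ₀R²) = 2 × 3.61×10⁻⁵ × 5.70×10⁻³ / (140 × 4π×10⁻⁷ × 0.005344) = 0.438 A.

I ≈ 0.438 A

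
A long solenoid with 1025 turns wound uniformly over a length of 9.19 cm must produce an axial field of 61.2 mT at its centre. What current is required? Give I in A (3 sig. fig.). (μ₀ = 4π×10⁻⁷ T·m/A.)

I ≈ 4.37 A

Inside a long solenoid B = μ₀nI with n = 1.115×10⁴ m⁻¹, so I = B/(μ₀n).
I = 6.12×10⁻² / (4π×10⁻⁷ × 1.115×10⁴) = 4.37 A.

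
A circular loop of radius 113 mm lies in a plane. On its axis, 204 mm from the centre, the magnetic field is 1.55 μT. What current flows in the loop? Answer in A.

On the axis of a loop, B = μ₀IR²/[2(R²+z²)^(3/2)], so I = 2B(R²+z²)^(3/2)/(μ₀R²).
R² + z² = 0.01277 + 0.04162 = 0.05439 m²; raised to 3/2 gives 1.27×10⁻² m³.
I = 2 × 1.55×10⁻⁶ × 1.27×10⁻² / (1.26×10⁻⁶ × 0.01277) = 2.45 A.

I ≈ 2.45 A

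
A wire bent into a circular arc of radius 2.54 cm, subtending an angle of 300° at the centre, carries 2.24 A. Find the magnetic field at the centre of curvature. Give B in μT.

B ≈ 46.2 μT

The Biot–Savart field of a circular arc at its centre is B = μ₀Iφ/(4πR), with φ = 5.236 rad.
B = (4π×10⁻⁷ × 2.24 × 5.236) / (4π × 0.0254) = 4.62×10⁻⁵ T.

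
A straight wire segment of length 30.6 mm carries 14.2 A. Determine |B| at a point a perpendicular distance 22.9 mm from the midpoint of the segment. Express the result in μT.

B ≈ 68.9 μT

For a finite straight segment, B = (μ₀I/4πd)(sinθ₁ + sinθ₂), where θ₁, θ₂ are the angles from the perpendicular to each end.
The perpendicular from the point meets the wire at its midpoint, so each end is L/2 = 0.0153 m away along the wire.
sinθ₁ = 0.0153/√(0.0153²+0.0229²) = 0.5555; sinθ₂ = 0.0153/√(0.0153²+0.0229²) = 0.5555.
B = (4π×10⁻⁷ × 14.2) / (4π × 0.0229) × (0.5555 + 0.5555) = 6.89×10⁻⁵ T.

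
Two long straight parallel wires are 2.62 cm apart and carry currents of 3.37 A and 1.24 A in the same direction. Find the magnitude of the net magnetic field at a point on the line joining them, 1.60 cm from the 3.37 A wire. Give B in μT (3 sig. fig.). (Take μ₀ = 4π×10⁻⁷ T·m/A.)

Each long wire gives B = μ₀I/(2πd). Distances are d₁ = 0.016 m and d₂ = 0.0102 m.
B₁ = 4.21×10⁻⁵ T, B₂ = 2.43×10⁻⁵ T.
Between parallel currents the two contributions point in opposite directions, so they subtract. B = |B₁ − B₂| = |4.21×10⁻⁵ − 2.43×10⁻⁵| = 1.78×10⁻⁵ T.

B ≈ 17.8 μT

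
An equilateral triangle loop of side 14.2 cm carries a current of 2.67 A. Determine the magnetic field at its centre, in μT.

Each side is a finite straight segment at perpendicular distance d = a/(2 tan(π/3)) = 0.04099 m from the centre, with end-angles ±π/3.
One side contributes B₁ = (μ₀I/4πd)·2 sin(π/3) = 1.13×10⁻⁵ T.
All 3 sides add in the same direction: B = 3 × 1.13×10⁻⁵ = 3.38×10⁻⁵ T.

B ≈ 33.8 μT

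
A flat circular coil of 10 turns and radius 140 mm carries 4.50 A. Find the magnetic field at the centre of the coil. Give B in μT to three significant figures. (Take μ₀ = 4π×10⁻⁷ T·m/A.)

For an N-turn flat coil, B = Nμ₀I/(2R) with R = 0.14 m.
B = 10 × 2.02×10⁻⁵ T = 2.02×10⁻⁴ T.

B ≈ 202 μT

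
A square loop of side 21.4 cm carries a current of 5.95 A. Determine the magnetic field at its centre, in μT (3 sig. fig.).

Each side is a finite straight segment at perpendicular distance d = a/(2 tan(π/4)) = 0.107 m from the centre, with end-angles ±π/4.
One side contributes B₁ = (μ₀I/4πd)·2 sin(π/4) = 7.86×10⁻⁶ T.
All 4 sides add in the same direction: B = 4 × 7.86×10⁻⁶ = 3.15×10⁻⁵ T.

B ≈ 31.5 μT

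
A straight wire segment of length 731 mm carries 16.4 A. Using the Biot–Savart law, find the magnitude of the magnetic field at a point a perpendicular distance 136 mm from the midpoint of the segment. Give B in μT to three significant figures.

B ≈ 22.6 μT

For a finite straight segment, B = (μ₀I/4πd)(sinθ₁ + sinθ₂), where θ₁, θ₂ are the angles from the perpendicular to each end.
The perpendicular from the point meets the wire at its midpoint, so each end is L/2 = 0.3655 m away along the wire.
sinθ₁ = 0.3655/√(0.3655²+0.136²) = 0.9372; sinθ₂ = 0.3655/√(0.3655²+0.136²) = 0.9372.
B = (4π×10⁻⁷ × 16.4) / (4π × 0.136) × (0.9372 + 0.9372) = 2.26×10⁻⁵ T.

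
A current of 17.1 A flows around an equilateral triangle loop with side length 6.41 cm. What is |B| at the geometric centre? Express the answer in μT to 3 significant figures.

Each side is a finite straight segment at perpendicular distance d = a/(2 tan(π/3)) = 0.0185 m from the centre, with end-angles ±π/3.
One side contributes B₁ = (μ₀I/4πd)·2 sin(π/3) = 1.60×10⁻⁴ T.
All 3 sides add in the same direction: B = 3 × 1.60×10⁻⁴ = 4.80×10⁻⁴ T.

B ≈ 480 μT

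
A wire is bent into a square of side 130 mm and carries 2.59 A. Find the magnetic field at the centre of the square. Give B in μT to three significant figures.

B ≈ 22.5 μT

Each side is a finite straight segment at perpendicular distance d = a/(2 tan(π/4)) = 0.065 m from the centre, with end-angles ±π/4.
One side contributes B₁ = (μ₀I/4πd)·2 sin(π/4) = 5.64×10⁻⁶ T.
All 4 sides add in the same direction: B = 4 × 5.64×10⁻⁶ = 2.25×10⁻⁵ T.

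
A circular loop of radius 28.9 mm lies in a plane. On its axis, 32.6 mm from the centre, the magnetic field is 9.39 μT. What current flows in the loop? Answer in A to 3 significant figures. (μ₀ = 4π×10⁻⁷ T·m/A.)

I ≈ 1.48 A

On the axis of a loop, B = μ₀IR²/[2(R²+z²)^(3/2)], so I = 2B(R²+z²)^(3/2)/(μ₀R²).
R² + z² = 0.0008352 + 0.001063 = 0.001898 m²; raised to 3/2 gives 8.27×10⁻⁵ m³.
I = 2 × 9.39×10⁻⁶ × 8.27×10⁻⁵ / (1.26×10⁻⁶ × 0.0008352) = 1.48 A.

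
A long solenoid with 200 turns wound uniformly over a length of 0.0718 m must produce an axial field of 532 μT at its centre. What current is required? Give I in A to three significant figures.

Inside a long solenoid B = μ₀nI with n = 2786 m⁻¹, so I = B/(μ₀n).
I = 5.32×10⁻⁴ / (4π×10⁻⁷ × 2786) = 0.152 A.

I ≈ 0.152 A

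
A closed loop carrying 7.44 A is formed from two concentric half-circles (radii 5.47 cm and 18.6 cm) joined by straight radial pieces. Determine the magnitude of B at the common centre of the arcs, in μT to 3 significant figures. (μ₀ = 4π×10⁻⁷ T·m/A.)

B ≈ 30.2 μT

The radial connectors point toward the centre, so dl × r̂ = 0 and they contribute nothing.
Each semicircle gives μ₀I/(4R): inner arc 4.27×10⁻⁵ T, outer arc 1.26×10⁻⁵ T.
The two arcs carry current in opposite angular senses, so their fields oppose: B = |4.27×10⁻⁵ − 1.26×10⁻⁵| = 3.02×10⁻⁵ T.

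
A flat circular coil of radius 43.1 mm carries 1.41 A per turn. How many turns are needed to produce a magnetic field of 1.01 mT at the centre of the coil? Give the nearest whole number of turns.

N = 49

For an N-turn coil, B = Nμ₀I/(2R). A single turn gives B₁ = 2.06×10⁻⁵ T with R = 0.0431 m.
N = B/B₁ = 1.01×10⁻³ / 2.06×10⁻⁵ = 49.14.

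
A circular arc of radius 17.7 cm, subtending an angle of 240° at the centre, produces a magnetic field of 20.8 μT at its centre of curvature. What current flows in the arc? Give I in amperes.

I ≈ 8.79 A

For a circular arc, B = μ₀Iφ/(4πR) with φ in radians; here φ = 4.189 rad.
So I = 4πRB/(μ₀φ) = 4π × 0.177 × 2.08×10⁻⁵ / (4π×10⁻⁷ × 4.189) = 8.79 A.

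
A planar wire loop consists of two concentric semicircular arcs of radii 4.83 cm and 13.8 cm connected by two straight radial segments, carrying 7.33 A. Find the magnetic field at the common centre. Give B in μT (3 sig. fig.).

B ≈ 31.0 μT

The radial connectors point toward the centre, so dl × r̂ = 0 and they contribute nothing.
Each semicircle gives μ₀I/(4R): inner arc 4.77×10⁻⁵ T, outer arc 1.67×10⁻⁵ T.
The two arcs carry current in opposite angular senses, so their fields oppose: B = |4.77×10⁻⁵ − 1.67×10⁻⁵| = 3.10×10⁻⁵ T.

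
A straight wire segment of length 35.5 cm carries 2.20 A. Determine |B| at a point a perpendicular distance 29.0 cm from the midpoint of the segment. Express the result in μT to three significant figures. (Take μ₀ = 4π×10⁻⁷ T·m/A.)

B ≈ 0.792 μT

For a finite straight segment, B = (μ₀I/4πd)(sinθ₁ + sinθ₂), where θ₁, θ₂ are the angles from the perpendicular to each end.
The perpendicular from the point meets the wire at its midpoint, so each end is L/2 = 0.1775 m away along the wire.
sinθ₁ = 0.1775/√(0.1775²+0.29²) = 0.5220; sinθ₂ = 0.1775/√(0.1775²+0.29²) = 0.5220.
B = (4π×10⁻⁷ × 2.20) / (4π × 0.29) × (0.5220 + 0.5220) = 7.92×10⁻⁷ T.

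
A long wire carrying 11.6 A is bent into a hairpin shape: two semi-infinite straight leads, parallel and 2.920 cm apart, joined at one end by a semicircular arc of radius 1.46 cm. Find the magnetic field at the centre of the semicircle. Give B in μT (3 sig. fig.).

B ≈ 409 μT

The semicircular arc contributes B_arc = μ₀I·π/(4πR) = μ₀I/(4R) = 2.50×10⁻⁴ T.
Each semi-infinite lead is at perpendicular distance R = 0.0146 m from the centre, with the perpendicular foot at its near end, so it contributes μ₀I/(4πR); both point the same way, together 1.59×10⁻⁴ T.
Arc and leads all point the same direction: B = 2.50×10⁻⁴ + 1.59×10⁻⁴ = 4.09×10⁻⁴ T.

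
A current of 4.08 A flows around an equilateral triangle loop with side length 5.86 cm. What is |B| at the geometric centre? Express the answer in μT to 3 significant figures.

Each side is a finite straight segment at perpendicular distance d = a/(2 tan(π/3)) = 0.01692 m from the centre, with end-angles ±π/3.
One side contributes B₁ = (μ₀I/4πd)·2 sin(π/3) = 4.18×10⁻⁵ T.
All 3 sides add in the same direction: B = 3 × 4.18×10⁻⁵ = 1.25×10⁻⁴ T.

B ≈ 125 μT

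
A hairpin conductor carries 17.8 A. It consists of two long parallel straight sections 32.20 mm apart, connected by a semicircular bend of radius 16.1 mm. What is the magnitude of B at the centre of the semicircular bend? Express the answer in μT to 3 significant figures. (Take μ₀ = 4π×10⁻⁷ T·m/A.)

The semicircular arc contributes B_arc = μ₀I·π/(4πR) = μ₀I/(4R) = 3.47×10⁻⁴ T.
Each semi-infinite lead is at perpendicular distance R = 0.0161 m from the centre, with the perpendicular foot at its near end, so it contributes μ₀I/(4πR); both point the same way, together 2.21×10⁻⁴ T.
Arc and leads all point the same direction: B = 3.47×10⁻⁴ + 2.21×10⁻⁴ = 5.68×10⁻⁴ T.

B ≈ 568 μT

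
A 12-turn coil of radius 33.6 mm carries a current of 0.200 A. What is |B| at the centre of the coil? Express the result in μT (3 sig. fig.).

For an N-turn flat coil, B = Nμ₀I/(2R) with R = 0.0336 m.
B = 12 × 3.74×10⁻⁶ T = 4.49×10⁻⁵ T.

B ≈ 44.9 μT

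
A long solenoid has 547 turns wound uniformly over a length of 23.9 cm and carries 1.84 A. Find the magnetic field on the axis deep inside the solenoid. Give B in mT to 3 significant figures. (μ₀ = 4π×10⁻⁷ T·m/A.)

B ≈ 5.29 mT

Inside a long solenoid, B = μ₀nI with n = 2289 turns/m.
B = 4π×10⁻⁷ × 2289 × 1.84 = 5.29×10⁻³ T.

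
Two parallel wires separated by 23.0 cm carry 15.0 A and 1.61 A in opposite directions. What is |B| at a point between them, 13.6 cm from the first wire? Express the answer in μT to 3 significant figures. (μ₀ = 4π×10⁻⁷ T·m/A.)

B ≈ 25.5 μT

Each long wire gives B = μ₀I/(2πd). Distances are d₁ = 0.136 m and d₂ = 0.094 m.
B₁ = 2.21×10⁻⁵ T, B₂ = 3.43×10⁻⁶ T.
Between antiparallel currents both contributions point the same way, so they add. B = B₁ + B₂ = 2.21×10⁻⁵ + 3.43×10⁻⁶ = 2.55×10⁻⁵ T.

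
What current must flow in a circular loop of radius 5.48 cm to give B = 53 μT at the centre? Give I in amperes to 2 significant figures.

I ≈ 4.6 A

At the centre of a circular loop B = μ₀I/(2R), so I = 2RB/μ₀.
With R = 0.0548 m, I = 2 × 0.0548 × 5.30×10⁻⁵ / (4π×10⁻⁷) = 4.62 A.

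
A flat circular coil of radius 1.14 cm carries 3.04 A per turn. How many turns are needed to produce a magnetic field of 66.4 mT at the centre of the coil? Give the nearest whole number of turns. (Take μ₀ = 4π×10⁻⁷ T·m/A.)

For an N-turn coil, B = Nμ₀I/(2R). A single turn gives B₁ = 1.68×10⁻⁴ T with R = 0.0114 m.
N = B/B₁ = 6.64×10⁻² / 1.68×10⁻⁴ = 396.30.

N = 396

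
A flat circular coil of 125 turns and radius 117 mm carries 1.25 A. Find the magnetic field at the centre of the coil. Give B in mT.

B ≈ 0.839 mT

For an N-turn flat coil, B = Nμ₀I/(2R) with R = 0.117 m.
B = 125 × 6.71×10⁻⁶ T = 8.39×10⁻⁴ T.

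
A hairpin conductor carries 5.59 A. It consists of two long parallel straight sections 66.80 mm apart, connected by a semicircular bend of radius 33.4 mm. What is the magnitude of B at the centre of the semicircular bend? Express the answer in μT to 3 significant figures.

The semicircular arc contributes B_arc = μ₀I·π/(4πR) = μ₀I/(4R) = 5.26×10⁻⁵ T.
Each semi-infinite lead is at perpendicular distance R = 0.0334 m from the centre, with the perpendicular foot at its near end, so it contributes μ₀I/(4πR); both point the same way, together 3.35×10⁻⁵ T.
Arc and leads all point the same direction: B = 5.26×10⁻⁵ + 3.35×10⁻⁵ = 8.61×10⁻⁵ T.

B ≈ 86.1 μT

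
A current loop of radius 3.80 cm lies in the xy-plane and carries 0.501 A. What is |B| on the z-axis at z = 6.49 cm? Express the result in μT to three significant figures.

On the axis of a circular loop, B = μ₀IR² / [2(R²+z²)^(3/2)].
R² + z² = (0.038)² + (0.0649)² = 0.005656 m², and (R²+z²)^(3/2) = 4.25×10⁻⁴ m³.
B = (4π×10⁻⁷ × 0.501 × 0.001444) / (2 × 4.25×10⁻⁴) = 1.07×10⁻⁶ T.

B ≈ 1.07 μT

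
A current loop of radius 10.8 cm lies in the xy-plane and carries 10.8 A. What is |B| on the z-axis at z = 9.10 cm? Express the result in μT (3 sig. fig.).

B ≈ 28.1 μT

On the axis of a circular loop, B = μ₀IR² / [2(R²+z²)^(3/2)].
R² + z² = (0.108)² + (0.091)² = 0.01995 m², and (R²+z²)^(3/2) = 2.82×10⁻³ m³.
B = (4π×10⁻⁷ × 10.8 × 0.01166) / (2 × 2.82×10⁻³) = 2.81×10⁻⁵ T.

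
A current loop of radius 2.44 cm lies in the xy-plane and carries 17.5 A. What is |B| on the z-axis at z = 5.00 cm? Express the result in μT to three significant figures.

On the axis of a circular loop, B = μ₀IR² / [2(R²+z²)^(3/2)].
R² + z² = (0.0244)² + (0.05)² = 0.003095 m², and (R²+z²)^(3/2) = 1.72×10⁻⁴ m³.
B = (4π×10⁻⁷ × 17.5 × 0.0005954) / (2 × 1.72×10⁻⁴) = 3.80×10⁻⁵ T.

B ≈ 38.0 μT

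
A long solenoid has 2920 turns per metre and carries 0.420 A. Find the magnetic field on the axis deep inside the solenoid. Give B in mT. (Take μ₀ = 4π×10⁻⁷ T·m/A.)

B ≈ 1.54 mT

Inside a long solenoid, B = μ₀nI with n = 2920 turns/m.
B = 4π×10⁻⁷ × 2920 × 0.420 = 1.54×10⁻³ T.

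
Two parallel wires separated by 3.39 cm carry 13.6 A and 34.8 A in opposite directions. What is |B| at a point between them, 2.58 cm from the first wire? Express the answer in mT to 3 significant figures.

Each long wire gives B = μ₀I/(2πd). Distances are d₁ = 0.0258 m and d₂ = 0.0081 m.
B₁ = 1.05×10⁻⁴ T, B₂ = 8.59×10⁻⁴ T.
Between antiparallel currents both contributions point the same way, so they add. B = B₁ + B₂ = 1.05×10⁻⁴ + 8.59×10⁻⁴ = 9.65×10⁻⁴ T.

B ≈ 0.965 mT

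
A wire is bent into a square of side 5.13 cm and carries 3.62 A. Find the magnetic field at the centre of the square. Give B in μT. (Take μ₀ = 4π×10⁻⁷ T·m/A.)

Each side is a finite straight segment at perpendicular distance d = a/(2 tan(π/4)) = 0.02565 m from the centre, with end-angles ±π/4.
One side contributes B₁ = (μ₀I/4πd)·2 sin(π/4) = 2.00×10⁻⁵ T.
All 4 sides add in the same direction: B = 4 × 2.00×10⁻⁵ = 7.98×10⁻⁵ T.

B ≈ 79.8 μT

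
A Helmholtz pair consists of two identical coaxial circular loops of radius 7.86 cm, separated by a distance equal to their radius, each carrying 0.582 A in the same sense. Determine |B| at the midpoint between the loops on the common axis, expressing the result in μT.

B ≈ 6.66 μT

Each loop contributes B = μ₀IR²/[2(R²+z²)^(3/2)] on the axis, with z measured from that loop.
Loop 1 (z = 0.0393 m): B₁ = 3.33×10⁻⁶ T. Loop 2 (z = 0.0393 m): B₂ = 3.33×10⁻⁶ T.
The fields add: B = B₁ + B₂ = 6.66×10⁻⁶ T.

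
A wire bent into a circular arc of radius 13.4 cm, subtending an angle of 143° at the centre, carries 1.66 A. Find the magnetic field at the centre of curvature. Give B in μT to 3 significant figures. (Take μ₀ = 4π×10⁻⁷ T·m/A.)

The Biot–Savart field of a circular arc at its centre is B = μ₀Iφ/(4πR), with φ = 2.496 rad.
B = (4π×10⁻⁷ × 1.66 × 2.496) / (4π × 0.134) = 3.09×10⁻⁶ T.

B ≈ 3.09 μT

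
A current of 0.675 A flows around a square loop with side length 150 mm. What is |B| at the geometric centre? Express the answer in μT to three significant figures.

B ≈ 5.09 μT

Each side is a finite straight segment at perpendicular distance d = a/(2 tan(π/4)) = 0.075 m from the centre, with end-angles ±π/4.
One side contributes B₁ = (μ₀I/4πd)·2 sin(π/4) = 1.27×10⁻⁶ T.
All 4 sides add in the same direction: B = 4 × 1.27×10⁻⁶ = 5.09×10⁻⁶ T.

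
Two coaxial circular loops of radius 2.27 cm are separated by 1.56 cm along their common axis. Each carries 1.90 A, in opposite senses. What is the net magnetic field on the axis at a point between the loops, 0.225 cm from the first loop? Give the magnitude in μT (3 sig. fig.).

Each loop contributes B = μ₀IR²/[2(R²+z²)^(3/2)] on the axis, with z measured from that loop.
Loop 1 (z = 0.00225 m): B₁ = 5.18×10⁻⁵ T. Loop 2 (z = 0.01335 m): B₂ = 3.37×10⁻⁵ T.
The fields oppose: B = |B₁ − B₂| = 1.81×10⁻⁵ T.

B ≈ 18.1 μT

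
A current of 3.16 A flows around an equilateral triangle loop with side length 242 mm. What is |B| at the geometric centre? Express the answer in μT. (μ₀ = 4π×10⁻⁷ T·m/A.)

Each side is a finite straight segment at perpendicular distance d = a/(2 tan(π/3)) = 0.06986 m from the centre, with end-angles ±π/3.
One side contributes B₁ = (μ₀I/4πd)·2 sin(π/3) = 7.83×10⁻⁶ T.
All 3 sides add in the same direction: B = 3 × 7.83×10⁻⁶ = 2.35×10⁻⁵ T.

B ≈ 23.5 μT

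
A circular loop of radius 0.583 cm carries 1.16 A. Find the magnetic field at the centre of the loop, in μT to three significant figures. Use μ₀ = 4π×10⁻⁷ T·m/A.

At the centre of a circular loop the Biot–Savart law gives B = μ₀I/(2R).
B = (4π×10⁻⁷ × 1.16) / (2 × 0.00583) = 1.25×10⁻⁴ T.

B ≈ 125 μT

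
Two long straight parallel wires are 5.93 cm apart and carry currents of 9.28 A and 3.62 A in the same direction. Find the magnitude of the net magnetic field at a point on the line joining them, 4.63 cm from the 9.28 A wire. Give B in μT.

Each long wire gives B = μ₀I/(2πd). Distances are d₁ = 0.0463 m and d₂ = 0.013 m.
B₁ = 4.01×10⁻⁵ T, B₂ = 5.57×10⁻⁵ T.
Between parallel currents the two contributions point in opposite directions, so they subtract. B = |B₁ − B₂| = |4.01×10⁻⁵ − 5.57×10⁻⁵| = 1.56×10⁻⁵ T.

B ≈ 15.6 μT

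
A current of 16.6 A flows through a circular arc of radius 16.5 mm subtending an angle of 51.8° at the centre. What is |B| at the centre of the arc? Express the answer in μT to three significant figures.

The Biot–Savart field of a circular arc at its centre is B = μ₀Iφ/(4πR), with φ = 0.9041 rad.
B = (4π×10⁻⁷ × 16.6 × 0.9041) / (4π × 0.0165) = 9.10×10⁻⁵ T.

B ≈ 91.0 μT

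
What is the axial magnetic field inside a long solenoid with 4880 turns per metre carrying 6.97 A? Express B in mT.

B ≈ 42.7 mT

Inside a long solenoid, B = μ₀nI with n = 4880 turns/m.
B = 4π×10⁻⁷ × 4880 × 6.97 = 4.27×10⁻² T.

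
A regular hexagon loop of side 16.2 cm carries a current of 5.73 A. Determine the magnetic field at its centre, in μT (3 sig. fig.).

Each side is a finite straight segment at perpendicular distance d = a/(2 tan(π/6)) = 0.1403 m from the centre, with end-angles ±π/6.
One side contributes B₁ = (μ₀I/4πd)·2 sin(π/6) = 4.08×10⁻⁶ T.
All 6 sides add in the same direction: B = 6 × 4.08×10⁻⁶ = 2.45×10⁻⁵ T.

B ≈ 24.5 μT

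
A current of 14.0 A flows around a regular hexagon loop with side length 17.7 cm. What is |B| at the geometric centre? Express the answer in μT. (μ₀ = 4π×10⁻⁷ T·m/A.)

Each side is a finite straight segment at perpendicular distance d = a/(2 tan(π/6)) = 0.1533 m from the centre, with end-angles ±π/6.
One side contributes B₁ = (μ₀I/4πd)·2 sin(π/6) = 9.13×10⁻⁶ T.
All 6 sides add in the same direction: B = 6 × 9.13×10⁻⁶ = 5.48×10⁻⁵ T.

B ≈ 54.8 μT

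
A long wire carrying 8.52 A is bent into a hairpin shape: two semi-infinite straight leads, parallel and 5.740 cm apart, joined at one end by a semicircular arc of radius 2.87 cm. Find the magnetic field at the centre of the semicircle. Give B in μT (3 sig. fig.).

B ≈ 153 μT

The semicircular arc contributes B_arc = μ₀I·π/(4πR) = μ₀I/(4R) = 9.33×10⁻⁵ T.
Each semi-infinite lead is at perpendicular distance R = 0.0287 m from the centre, with the perpendicular foot at its near end, so it contributes μ₀I/(4πR); both point the same way, together 5.94×10⁻⁵ T.
Arc and leads all point the same direction: B = 9.33×10⁻⁵ + 5.94×10⁻⁵ = 1.53×10⁻⁴ T.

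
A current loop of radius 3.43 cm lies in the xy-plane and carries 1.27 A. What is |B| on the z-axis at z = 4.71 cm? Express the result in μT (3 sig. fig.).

B ≈ 4.75 μT

On the axis of a circular loop, B = μ₀IR² / [2(R²+z²)^(3/2)].
R² + z² = (0.0343)² + (0.0471)² = 0.003395 m², and (R²+z²)^(3/2) = 1.98×10⁻⁴ m³.
B = (4π×10⁻⁷ × 1.27 × 0.001176) / (2 × 1.98×10⁻⁴) = 4.75×10⁻⁶ T.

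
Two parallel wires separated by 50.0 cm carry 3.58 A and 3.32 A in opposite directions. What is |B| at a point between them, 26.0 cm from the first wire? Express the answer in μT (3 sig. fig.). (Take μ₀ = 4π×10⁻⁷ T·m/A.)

Each long wire gives B = μ₀I/(2πd). Distances are d₁ = 0.26 m and d₂ = 0.24 m.
B₁ = 2.75×10⁻⁶ T, B₂ = 2.77×10⁻⁶ T.
Between antiparallel currents both contributions point the same way, so they add. B = B₁ + B₂ = 2.75×10⁻⁶ + 2.77×10⁻⁶ = 5.52×10⁻⁶ T.

B ≈ 5.52 μT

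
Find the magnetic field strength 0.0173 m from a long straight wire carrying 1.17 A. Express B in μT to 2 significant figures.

For an infinitely long straight wire, B = μ₀I/(2πd).
B = (4π×10⁻⁷ × 1.17) / (2π × 0.0173) = 1.35×10⁻⁵ T.

B ≈ 14 μT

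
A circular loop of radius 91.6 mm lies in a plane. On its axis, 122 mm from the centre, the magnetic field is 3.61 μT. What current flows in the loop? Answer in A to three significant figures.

On the axis of a loop, B = μ₀IR²/[2(R²+z²)^(3/2)], so I = 2B(R²+z²)^(3/2)/(μ₀R²).
R² + z² = 0.008391 + 0.01488 = 0.02327 m²; raised to 3/2 gives 3.55×10⁻³ m³.
I = 2 × 3.61×10⁻⁶ × 3.55×10⁻³ / (1.26×10⁻⁶ × 0.008391) = 2.43 A.

I ≈ 2.43 A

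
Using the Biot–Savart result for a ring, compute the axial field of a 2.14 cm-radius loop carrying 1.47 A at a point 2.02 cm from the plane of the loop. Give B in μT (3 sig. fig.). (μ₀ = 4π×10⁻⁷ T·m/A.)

B ≈ 16.6 μT

On the axis of a circular loop, B = μ₀IR² / [2(R²+z²)^(3/2)].
R² + z² = (0.0214)² + (0.0202)² = 0.000866 m², and (R²+z²)^(3/2) = 2.55×10⁻⁵ m³.
B = (4π×10⁻⁷ × 1.47 × 0.000458) / (2 × 2.55×10⁻⁵) = 1.66×10⁻⁵ T.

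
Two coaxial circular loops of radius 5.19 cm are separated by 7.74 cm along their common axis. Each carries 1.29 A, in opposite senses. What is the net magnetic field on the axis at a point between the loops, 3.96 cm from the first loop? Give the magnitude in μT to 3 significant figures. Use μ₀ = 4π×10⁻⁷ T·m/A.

Each loop contributes B = μ₀IR²/[2(R²+z²)^(3/2)] on the axis, with z measured from that loop.
Loop 1 (z = 0.0396 m): B₁ = 7.85×10⁻⁶ T. Loop 2 (z = 0.0378 m): B₂ = 8.25×10⁻⁶ T.
The fields oppose: B = |B₁ − B₂| = 4.01×10⁻⁷ T.

B ≈ 0.401 μT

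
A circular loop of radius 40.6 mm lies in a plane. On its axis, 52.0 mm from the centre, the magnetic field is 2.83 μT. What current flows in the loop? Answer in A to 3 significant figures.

On the axis of a loop, B = μ₀IR²/[2(R²+z²)^(3/2)], so I = 2B(R²+z²)^(3/2)/(μ₀R²).
R² + z² = 0.001648 + 0.002704 = 0.004352 m²; raised to 3/2 gives 2.87×10⁻⁴ m³.
I = 2 × 2.83×10⁻⁶ × 2.87×10⁻⁴ / (1.26×10⁻⁶ × 0.001648) = 0.785 A.

I ≈ 0.785 A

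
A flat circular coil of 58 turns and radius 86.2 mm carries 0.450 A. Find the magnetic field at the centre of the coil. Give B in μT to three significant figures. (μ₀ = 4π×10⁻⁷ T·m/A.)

For an N-turn flat coil, B = Nμ₀I/(2R) with R = 0.0862 m.
B = 58 × 3.28×10⁻⁶ T = 1.90×10⁻⁴ T.

B ≈ 190 μT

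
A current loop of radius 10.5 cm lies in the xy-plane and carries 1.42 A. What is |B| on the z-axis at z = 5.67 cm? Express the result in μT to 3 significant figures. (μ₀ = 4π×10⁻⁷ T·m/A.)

On the axis of a circular loop, B = μ₀IR² / [2(R²+z²)^(3/2)].
R² + z² = (0.105)² + (0.0567)² = 0.01424 m², and (R²+z²)^(3/2) = 1.70×10⁻³ m³.
B = (4π×10⁻⁷ × 1.42 × 0.01102) / (2 × 1.70×10⁻³) = 5.79×10⁻⁶ T.

B ≈ 5.79 μT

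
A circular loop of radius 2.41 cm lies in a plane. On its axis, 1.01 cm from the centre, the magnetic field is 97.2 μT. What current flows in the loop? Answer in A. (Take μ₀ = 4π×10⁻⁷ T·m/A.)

On the axis of a loop, B = μ₀IR²/[2(R²+z²)^(3/2)], so I = 2B(R²+z²)^(3/2)/(μ₀R²).
R² + z² = 0.0005808 + 0.000102 = 0.0006828 m²; raised to 3/2 gives 1.78×10⁻⁵ m³.
I = 2 × 9.72×10⁻⁵ × 1.78×10⁻⁵ / (1.26×10⁻⁶ × 0.0005808) = 4.75 A.

I ≈ 4.75 A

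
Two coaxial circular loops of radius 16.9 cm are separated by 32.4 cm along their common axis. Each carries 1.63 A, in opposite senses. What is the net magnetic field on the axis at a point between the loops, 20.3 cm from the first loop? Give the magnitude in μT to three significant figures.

Each loop contributes B = μ₀IR²/[2(R²+z²)^(3/2)] on the axis, with z measured from that loop.
Loop 1 (z = 0.203 m): B₁ = 1.59×10⁻⁶ T. Loop 2 (z = 0.121 m): B₂ = 3.26×10⁻⁶ T.
The fields oppose: B = |B₁ − B₂| = 1.67×10⁻⁶ T.

B ≈ 1.67 μT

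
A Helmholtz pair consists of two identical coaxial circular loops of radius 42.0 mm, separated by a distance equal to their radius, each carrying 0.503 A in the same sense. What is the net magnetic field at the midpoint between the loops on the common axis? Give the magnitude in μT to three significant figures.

B ≈ 10.8 μT

Each loop contributes B = μ₀IR²/[2(R²+z²)^(3/2)] on the axis, with z measured from that loop.
Loop 1 (z = 0.021 m): B₁ = 5.38×10⁻⁶ T. Loop 2 (z = 0.021 m): B₂ = 5.38×10⁻⁶ T.
The fields add: B = B₁ + B₂ = 1.08×10⁻⁵ T.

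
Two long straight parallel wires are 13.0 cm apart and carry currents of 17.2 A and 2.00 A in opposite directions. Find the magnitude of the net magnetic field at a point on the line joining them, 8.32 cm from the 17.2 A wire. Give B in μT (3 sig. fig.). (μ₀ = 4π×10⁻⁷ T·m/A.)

Each long wire gives B = μ₀I/(2πd). Distances are d₁ = 0.0832 m and d₂ = 0.0468 m.
B₁ = 4.13×10⁻⁵ T, B₂ = 8.55×10⁻⁶ T.
Between antiparallel currents both contributions point the same way, so they add. B = B₁ + B₂ = 4.13×10⁻⁵ + 8.55×10⁻⁶ = 4.99×10⁻⁵ T.

B ≈ 49.9 μT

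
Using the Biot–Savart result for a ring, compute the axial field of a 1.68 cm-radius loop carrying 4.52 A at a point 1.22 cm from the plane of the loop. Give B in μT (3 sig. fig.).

On the axis of a circular loop, B = μ₀IR² / [2(R²+z²)^(3/2)].
R² + z² = (0.0168)² + (0.0122)² = 0.0004311 m², and (R²+z²)^(3/2) = 8.95×10⁻⁶ m³.
B = (4π×10⁻⁷ × 4.52 × 0.0002822) / (2 × 8.95×10⁻⁶) = 8.96×10⁻⁵ T.

B ≈ 89.6 μT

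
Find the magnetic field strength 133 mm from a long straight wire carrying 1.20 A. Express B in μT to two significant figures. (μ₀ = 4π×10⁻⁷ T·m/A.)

B ≈ 1.8 μT

For an infinitely long straight wire, B = μ₀I/(2πd).
B = (4π×10⁻⁷ × 1.20) / (2π × 0.133) = 1.80×10⁻⁶ T.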